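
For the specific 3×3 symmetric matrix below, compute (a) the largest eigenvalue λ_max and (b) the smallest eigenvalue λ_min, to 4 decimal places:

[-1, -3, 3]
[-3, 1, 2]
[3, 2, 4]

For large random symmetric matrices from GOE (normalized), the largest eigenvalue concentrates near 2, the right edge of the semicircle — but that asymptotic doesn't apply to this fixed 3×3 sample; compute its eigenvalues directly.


Since M is real symmetric, all three eigenvalues are real; they are the roots of det(λI − M) = λ³ − (tr M) λ² + s λ − det M, where s is the sum of the principal 2×2 minors.
tr M = -1 + 1 + 4 = 4.
s = ((-1)·1 − (-3)²) + ((-1)·4 − 3²) + (1·4 − 2²) = -10 + (-13) + 0 = -23.
det M (expand along row 1) = (-1)·0 − (-3)·(-18) + 3·(-9) = -81.
Characteristic polynomial: λ³ − 4λ² − 23λ + 81 = 0.
Substitute λ = y + (tr M)/3 = y + 1.333333 to remove the quadratic term: y³ + p·y + q = 0 with p = s − (tr M)²/3 = -28.333333 and q = −2(tr M)³/27 + (tr M)·s/3 − det M = 45.592593.
Three real roots ⇒ use the trigonometric (Viète) form: r = 2√(−p/3) = 6.146363, φ = arccos(3q/(p·r)) = arccos(-0.785416) = 2.474164 rad.
y_k = r·cos(φ/3 − 2πk/3) for k = 0, 1, 2 gives y = 4.171915, 1.822965, -5.994880.
λ_k = y_k + 1.333333 gives λ = 5.5052, 3.1563, -4.6615 (check: the sum is 4.0000 = tr M).

Hence λ_max = 5.5052 and λ_min = -4.6615.


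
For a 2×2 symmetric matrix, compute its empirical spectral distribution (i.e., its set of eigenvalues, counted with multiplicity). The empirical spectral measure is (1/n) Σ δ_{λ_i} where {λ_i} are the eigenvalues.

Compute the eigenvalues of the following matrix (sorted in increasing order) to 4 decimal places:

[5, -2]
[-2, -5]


Since M is real symmetric, both eigenvalues are real; they are the roots of det(λI − M) = λ² − (tr M) λ + det M.
tr M = 5 + (-5) = 0.
det M = 5·(-5) − (-2)² = -25 − 4 = -29.
Characteristic polynomial: λ² − 29 = 0.
Discriminant Δ = (tr M)² − 4·det M = 0 − (-116) = 116; √Δ = 10.770330.
λ = (tr M ± √Δ)/2 = (0 ± 10.770330)/2, giving (tr M − √Δ)/2 = -5.3852 and (tr M + √Δ)/2 = 5.3852.

Eigenvalues sorted in increasing order: [-5.3852, 5.3852].


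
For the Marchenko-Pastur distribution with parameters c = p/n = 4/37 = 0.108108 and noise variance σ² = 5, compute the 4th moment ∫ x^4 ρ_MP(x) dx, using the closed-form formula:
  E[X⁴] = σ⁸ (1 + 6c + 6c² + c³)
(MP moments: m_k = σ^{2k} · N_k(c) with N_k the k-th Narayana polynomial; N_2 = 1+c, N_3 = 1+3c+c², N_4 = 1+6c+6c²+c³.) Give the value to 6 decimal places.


E[X⁴] = σ⁸ (1 + 6c + 6c² + c³) (fourth MP moment). With σ² = 5 (so σ⁸ = 625) and c = 4/37 = 0.108108: E[X⁴] = 625 · (1 + 6·0.108108 + 6·(0.108108)² + (0.108108)³) = 625 · 1.720036.

So E[X^4] = 1075.022703.


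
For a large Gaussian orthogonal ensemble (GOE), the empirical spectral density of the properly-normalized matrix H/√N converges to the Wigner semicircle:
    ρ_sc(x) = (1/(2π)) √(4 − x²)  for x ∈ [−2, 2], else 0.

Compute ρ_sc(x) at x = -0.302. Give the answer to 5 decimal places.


ρ_sc(x) = (1/(2π)) √(4 − x²). With x = -0.302:
  4 − x² = 4 − (-0.302)² = 4 − 0.091204 = 3.908796.
  √(4 − x²) = 1.977068.
  1/(2π) = 0.159155.
  ρ_sc(-0.302) = 0.159155 · 1.977068 = 0.314660.

Rounded to 5 decimal places: ρ_sc(-0.302) ≈ 0.31466.


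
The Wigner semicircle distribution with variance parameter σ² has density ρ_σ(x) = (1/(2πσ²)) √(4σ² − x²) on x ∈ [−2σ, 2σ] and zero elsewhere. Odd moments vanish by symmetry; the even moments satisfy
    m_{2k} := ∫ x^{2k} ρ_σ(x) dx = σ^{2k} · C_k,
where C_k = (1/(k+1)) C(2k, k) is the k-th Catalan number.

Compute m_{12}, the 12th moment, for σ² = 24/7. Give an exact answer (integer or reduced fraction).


By the scaled semicircle moment identity, m_{2k} = σ^{2k} · C_k with k = 6.
C_6 = (1/(k+1)) · C(2k, k) = (1/7) · C(12, 6) = (1/7) · 924 = 132.
σ^{2k} = (σ²)^k = (24/7)^6 = 191102976/117649.

Therefore m_{12} = σ^{12} · C_6 = (191102976/117649) · 132 = 25225592832/117649.


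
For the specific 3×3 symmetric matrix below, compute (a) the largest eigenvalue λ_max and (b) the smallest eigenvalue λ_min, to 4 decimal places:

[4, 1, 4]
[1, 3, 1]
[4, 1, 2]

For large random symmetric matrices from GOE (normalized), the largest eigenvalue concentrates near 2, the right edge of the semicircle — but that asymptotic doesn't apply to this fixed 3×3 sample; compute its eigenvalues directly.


Since M is real symmetric, all three eigenvalues are real; they are the roots of det(λI − M) = λ³ − (tr M) λ² + s λ − det M, where s is the sum of the principal 2×2 minors.
tr M = 4 + 3 + 2 = 9.
s = (4·3 − 1²) + (4·2 − 4²) + (3·2 − 1²) = 11 + (-8) + 5 = 8.
det M (expand along row 1) = 4·5 − 1·(-2) + 4·(-11) = -22.
Characteristic polynomial: λ³ − 9λ² + 8λ + 22 = 0.
Substitute λ = y + (tr M)/3 = y + 3.000000 to remove the quadratic term: y³ + p·y + q = 0 with p = s − (tr M)²/3 = -19.000000 and q = −2(tr M)³/27 + (tr M)·s/3 − det M = -8.000000.
Three real roots ⇒ use the trigonometric (Viète) form: r = 2√(−p/3) = 5.033223, φ = arccos(3q/(p·r)) = arccos(0.250964) = 1.317120 rad.
y_k = r·cos(φ/3 − 2πk/3) for k = 0, 1, 2 gives y = 4.555873, -0.425096, -4.130777.
λ_k = y_k + 3.000000 gives λ = 7.5559, 2.5749, -1.1308 (check: the sum is 9.0000 = tr M).

Hence λ_max = 7.5559 and λ_min = -1.1308.


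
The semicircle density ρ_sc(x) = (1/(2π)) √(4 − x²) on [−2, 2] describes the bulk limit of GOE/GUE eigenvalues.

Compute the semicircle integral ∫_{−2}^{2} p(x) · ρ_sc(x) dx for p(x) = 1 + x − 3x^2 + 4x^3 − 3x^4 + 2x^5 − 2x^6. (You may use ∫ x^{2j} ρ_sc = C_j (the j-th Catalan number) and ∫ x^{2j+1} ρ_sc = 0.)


Write p(x) = Σ a_i x^i, split into monomials and integrate each against ρ_sc separately.
Using ∫ x^{2j} ρ_sc = C_j = (1/(j+1)) C(2j, j) (Catalan numbers) and ∫ x^{2j+1} ρ_sc = 0 (odd monomials vanish by symmetry):
  i = 0 (even): a_0 · C_{0} = 1 · 1 = 1
  i = 1 (odd): ∫ x^1 ρ_sc = 0 (vanishes)
  i = 2 (even): a_2 · C_{1} = -3 · 1 = -3
  i = 3 (odd): ∫ x^3 ρ_sc = 0 (vanishes)
  i = 4 (even): a_4 · C_{2} = -3 · 2 = -6
  i = 5 (odd): ∫ x^5 ρ_sc = 0 (vanishes)
  i = 6 (even): a_6 · C_{3} = -2 · 5 = -10

Summing the contributions: ∫_{−2}^{2} p(x) ρ_sc(x) dx = 1 + (-3) + (-6) + (-10) = -18.


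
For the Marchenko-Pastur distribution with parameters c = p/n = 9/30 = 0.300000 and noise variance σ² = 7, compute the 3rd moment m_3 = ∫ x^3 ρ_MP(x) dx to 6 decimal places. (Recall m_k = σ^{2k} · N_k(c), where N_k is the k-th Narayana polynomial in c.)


E[X³] = σ⁶ (1 + 3c + c²) (third MP moment). With σ² = 7 (so σ⁶ = 343) and c = 9/30 = 0.300000: E[X³] = 343 · (1 + 3·0.300000 + (0.300000)²) = 343 · 1.990000.

So E[X^3] = 682.570000.


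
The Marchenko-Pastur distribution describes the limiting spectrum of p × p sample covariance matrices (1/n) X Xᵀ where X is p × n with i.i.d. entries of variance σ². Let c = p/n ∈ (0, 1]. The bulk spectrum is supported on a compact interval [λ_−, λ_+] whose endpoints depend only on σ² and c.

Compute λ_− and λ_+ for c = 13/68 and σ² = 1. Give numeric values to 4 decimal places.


c = 13/68 = 0.191176; √c = 0.437237.
λ_− = σ² (1 − √c)² = 1 · (1 − 0.437237)² = 1 · (0.562763)² = 0.316702.
λ_+ = σ² (1 + √c)² = 1 · (1 + 0.437237)² = 1 · (1.437237)² = 2.065651.

Rounded to 4 decimal places: λ_− ≈ 0.3167, λ_+ ≈ 2.0657.


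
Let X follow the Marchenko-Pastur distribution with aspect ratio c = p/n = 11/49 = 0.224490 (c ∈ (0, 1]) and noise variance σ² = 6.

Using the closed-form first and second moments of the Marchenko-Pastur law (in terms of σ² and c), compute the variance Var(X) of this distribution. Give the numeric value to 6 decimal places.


Recall the MP moments m_1 = E[X] = σ² and m_2 = E[X²] = σ⁴ (1 + c).
m_1 = E[X] = σ² = 6, so m_1² = 36.
m_2 = E[X²] = σ⁴ (1 + c) = 36 · (1 + 0.224490) = 36 · 1.224490 = 44.081633.
(Note m_2 − m_1² simplifies to c · σ⁴ = 0.224490 · 36.)

Var(X) = m_2 − m_1² = 44.081633 − 36 = 8.081633.


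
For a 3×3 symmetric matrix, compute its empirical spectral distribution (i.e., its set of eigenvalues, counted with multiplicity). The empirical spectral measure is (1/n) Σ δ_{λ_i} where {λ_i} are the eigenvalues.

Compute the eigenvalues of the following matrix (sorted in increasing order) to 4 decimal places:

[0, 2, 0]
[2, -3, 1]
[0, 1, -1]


Since M is real symmetric, all three eigenvalues are real; they are the roots of det(λI − M) = λ³ − (tr M) λ² + s λ − det M, where s is the sum of the principal 2×2 minors.
tr M = 0 + (-3) + (-1) = -4.
s = (0·(-3) − 2²) + (0·(-1) − 0²) + ((-3)·(-1) − 1²) = -4 + 0 + 2 = -2.
det M (expand along row 1) = 0·2 − 2·(-2) + 0·2 = 4.
Characteristic polynomial: λ³ + 4λ² − 2λ − 4 = 0.
Substitute λ = y + (tr M)/3 = y − 1.333333 to remove the quadratic term: y³ + p·y + q = 0 with p = s − (tr M)²/3 = -7.333333 and q = −2(tr M)³/27 + (tr M)·s/3 − det M = 3.407407.
Three real roots ⇒ use the trigonometric (Viète) form: r = 2√(−p/3) = 3.126944, φ = arccos(3q/(p·r)) = arccos(-0.445783) = 2.032845 rad.
y_k = r·cos(φ/3 − 2πk/3) for k = 0, 1, 2 gives y = 2.436108, 0.479699, -2.915807.
λ_k = y_k − 1.333333 gives λ = 1.1028, -0.8536, -4.2491 (check: the sum is -4.0000 = tr M).

Eigenvalues sorted in increasing order: [-4.2491, -0.8536, 1.1028].


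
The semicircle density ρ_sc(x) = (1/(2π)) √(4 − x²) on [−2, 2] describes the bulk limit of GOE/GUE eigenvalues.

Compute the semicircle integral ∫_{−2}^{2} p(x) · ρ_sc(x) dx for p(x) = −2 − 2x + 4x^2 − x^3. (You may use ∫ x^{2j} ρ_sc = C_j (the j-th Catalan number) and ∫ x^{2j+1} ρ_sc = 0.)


Write p(x) = Σ a_i x^i, split into monomials and integrate each against ρ_sc separately.
Using ∫ x^{2j} ρ_sc = C_j = (1/(j+1)) C(2j, j) (Catalan numbers) and ∫ x^{2j+1} ρ_sc = 0 (odd monomials vanish by symmetry):
  i = 0 (even): a_0 · C_{0} = -2 · 1 = -2
  i = 1 (odd): ∫ x^1 ρ_sc = 0 (vanishes)
  i = 2 (even): a_2 · C_{1} = 4 · 1 = 4
  i = 3 (odd): ∫ x^3 ρ_sc = 0 (vanishes)

Summing the contributions: ∫_{−2}^{2} p(x) ρ_sc(x) dx = (-2) + 4 = 2.


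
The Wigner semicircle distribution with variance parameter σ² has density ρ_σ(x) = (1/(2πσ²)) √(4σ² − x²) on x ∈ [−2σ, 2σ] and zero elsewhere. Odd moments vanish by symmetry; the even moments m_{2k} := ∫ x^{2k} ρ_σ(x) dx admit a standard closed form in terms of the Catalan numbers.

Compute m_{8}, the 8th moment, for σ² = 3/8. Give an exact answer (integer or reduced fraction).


By the scaled semicircle moment identity, m_{2k} = σ^{2k} · C_k with k = 4.
C_4 = (1/(k+1)) · C(2k, k) = (1/5) · C(8, 4) = (1/5) · 70 = 14.
σ^{2k} = (σ²)^k = (3/8)^4 = 81/4096.

Therefore m_{8} = σ^{8} · C_4 = (81/4096) · 14 = 567/2048.


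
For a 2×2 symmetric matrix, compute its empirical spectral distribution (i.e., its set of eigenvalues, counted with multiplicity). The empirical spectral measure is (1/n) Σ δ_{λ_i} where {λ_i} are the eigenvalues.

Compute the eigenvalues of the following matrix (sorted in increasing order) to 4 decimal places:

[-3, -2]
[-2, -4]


Since M is real symmetric, both eigenvalues are real; they are the roots of det(λI − M) = λ² − (tr M) λ + det M.
tr M = -3 + (-4) = -7.
det M = (-3)·(-4) − (-2)² = 12 − 4 = 8.
Characteristic polynomial: λ² + 7λ + 8 = 0.
Discriminant Δ = (tr M)² − 4·det M = 49 − 32 = 17; √Δ = 4.123106.
λ = (tr M ± √Δ)/2 = (-7 ± 4.123106)/2, giving (tr M − √Δ)/2 = -5.5616 and (tr M + √Δ)/2 = -1.4384.

Eigenvalues sorted in increasing order: [-5.5616, -1.4384].


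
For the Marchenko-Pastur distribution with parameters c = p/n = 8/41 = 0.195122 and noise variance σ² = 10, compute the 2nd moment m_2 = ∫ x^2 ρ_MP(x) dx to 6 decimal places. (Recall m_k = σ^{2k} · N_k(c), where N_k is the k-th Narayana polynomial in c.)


E[X²] = σ⁴ (1 + c) (second MP moment). With σ² = 10 (so σ⁴ = 100) and c = 8/41 = 0.195122: E[X²] = 100 · (1 + 0.195122) = 100 · 1.195122.

So E[X^2] = 119.512195.


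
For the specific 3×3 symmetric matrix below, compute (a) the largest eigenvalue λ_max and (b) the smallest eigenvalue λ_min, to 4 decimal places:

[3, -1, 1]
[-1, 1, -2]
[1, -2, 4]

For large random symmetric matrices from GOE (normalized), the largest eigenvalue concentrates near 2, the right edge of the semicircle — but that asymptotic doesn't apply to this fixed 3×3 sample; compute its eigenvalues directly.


Since M is real symmetric, all three eigenvalues are real; they are the roots of det(λI − M) = λ³ − (tr M) λ² + s λ − det M, where s is the sum of the principal 2×2 minors.
tr M = 3 + 1 + 4 = 8.
s = (3·1 − (-1)²) + (3·4 − 1²) + (1·4 − (-2)²) = 2 + 11 + 0 = 13.
det M (expand along row 1) = 3·0 − (-1)·(-2) + 1·1 = -1.
Characteristic polynomial: λ³ − 8λ² + 13λ + 1 = 0.
Substitute λ = y + (tr M)/3 = y + 2.666667 to remove the quadratic term: y³ + p·y + q = 0 with p = s − (tr M)²/3 = -8.333333 and q = −2(tr M)³/27 + (tr M)·s/3 − det M = -2.259259.
Three real roots ⇒ use the trigonometric (Viète) form: r = 2√(−p/3) = 3.333333, φ = arccos(3q/(p·r)) = arccos(0.244000) = 1.324308 rad.
y_k = r·cos(φ/3 − 2πk/3) for k = 0, 1, 2 gives y = 3.013797, -0.273568, -2.740229.
λ_k = y_k + 2.666667 gives λ = 5.6805, 2.3931, -0.0736 (check: the sum is 8.0000 = tr M).

Hence λ_max = 5.6805 and λ_min = -0.0736.


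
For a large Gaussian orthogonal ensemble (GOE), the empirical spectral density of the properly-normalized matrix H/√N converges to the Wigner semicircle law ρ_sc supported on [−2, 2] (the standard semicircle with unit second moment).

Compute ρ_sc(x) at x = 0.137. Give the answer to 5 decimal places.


ρ_sc(x) = (1/(2π)) √(4 − x²). With x = 0.137:
  4 − x² = 4 − (0.137)² = 4 − 0.018769 = 3.981231.
  √(4 − x²) = 1.995302.
  1/(2π) = 0.159155.
  ρ_sc(0.137) = 0.159155 · 1.995302 = 0.317562.

Rounded to 5 decimal places: ρ_sc(0.137) ≈ 0.31756.


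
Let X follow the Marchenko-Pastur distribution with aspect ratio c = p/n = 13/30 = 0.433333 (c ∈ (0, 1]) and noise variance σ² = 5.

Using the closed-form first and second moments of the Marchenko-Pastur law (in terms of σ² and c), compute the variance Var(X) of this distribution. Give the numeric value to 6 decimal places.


Recall the MP moments m_1 = E[X] = σ² and m_2 = E[X²] = σ⁴ (1 + c).
m_1 = E[X] = σ² = 5, so m_1² = 25.
m_2 = E[X²] = σ⁴ (1 + c) = 25 · (1 + 0.433333) = 25 · 1.433333 = 35.833333.
(Note m_2 − m_1² simplifies to c · σ⁴ = 0.433333 · 25.)

Var(X) = m_2 − m_1² = 35.833333 − 25 = 10.833333.


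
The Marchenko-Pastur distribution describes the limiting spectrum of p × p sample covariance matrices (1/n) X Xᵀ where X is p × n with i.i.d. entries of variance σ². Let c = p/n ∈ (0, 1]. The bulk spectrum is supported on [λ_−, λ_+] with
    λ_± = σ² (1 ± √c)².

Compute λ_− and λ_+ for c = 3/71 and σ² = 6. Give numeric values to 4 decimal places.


c = 3/71 = 0.042254; √c = 0.205557.
λ_− = σ² (1 − √c)² = 6 · (1 − 0.205557)² = 6 · (0.794443)² = 3.786842.
λ_+ = σ² (1 + √c)² = 6 · (1 + 0.205557)² = 6 · (1.205557)² = 8.720200.

Rounded to 4 decimal places: λ_− ≈ 3.7868, λ_+ ≈ 8.7202.


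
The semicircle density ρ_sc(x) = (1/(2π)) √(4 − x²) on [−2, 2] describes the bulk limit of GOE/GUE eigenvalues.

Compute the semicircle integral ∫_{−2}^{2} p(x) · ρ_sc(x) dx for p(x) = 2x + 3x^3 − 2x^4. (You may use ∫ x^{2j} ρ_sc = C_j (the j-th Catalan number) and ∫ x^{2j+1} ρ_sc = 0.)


Write p(x) = Σ a_i x^i, split into monomials and integrate each against ρ_sc separately.
Using ∫ x^{2j} ρ_sc = C_j = (1/(j+1)) C(2j, j) (Catalan numbers) and ∫ x^{2j+1} ρ_sc = 0 (odd monomials vanish by symmetry):
  i = 1 (odd): ∫ x^1 ρ_sc = 0 (vanishes)
  i = 3 (odd): ∫ x^3 ρ_sc = 0 (vanishes)
  i = 4 (even): a_4 · C_{2} = -2 · 2 = -4

Summing the contributions: ∫_{−2}^{2} p(x) ρ_sc(x) dx = -4.


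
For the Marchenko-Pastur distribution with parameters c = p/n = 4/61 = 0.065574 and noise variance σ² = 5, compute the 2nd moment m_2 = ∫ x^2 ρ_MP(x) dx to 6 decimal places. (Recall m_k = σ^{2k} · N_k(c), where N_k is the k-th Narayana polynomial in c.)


E[X²] = σ⁴ (1 + c) (second MP moment). With σ² = 5 (so σ⁴ = 25) and c = 4/61 = 0.065574: E[X²] = 25 · (1 + 0.065574) = 25 · 1.065574.

So E[X^2] = 26.639344.


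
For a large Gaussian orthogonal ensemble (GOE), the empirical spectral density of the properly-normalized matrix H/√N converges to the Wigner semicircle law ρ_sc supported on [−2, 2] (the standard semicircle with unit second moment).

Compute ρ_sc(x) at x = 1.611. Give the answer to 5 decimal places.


ρ_sc(x) = (1/(2π)) √(4 − x²). With x = 1.611:
  4 − x² = 4 − (1.611)² = 4 − 2.595321 = 1.404679.
  √(4 − x²) = 1.185192.
  1/(2π) = 0.159155.
  ρ_sc(1.611) = 0.159155 · 1.185192 = 0.188629.

Rounded to 5 decimal places: ρ_sc(1.611) ≈ 0.18863.


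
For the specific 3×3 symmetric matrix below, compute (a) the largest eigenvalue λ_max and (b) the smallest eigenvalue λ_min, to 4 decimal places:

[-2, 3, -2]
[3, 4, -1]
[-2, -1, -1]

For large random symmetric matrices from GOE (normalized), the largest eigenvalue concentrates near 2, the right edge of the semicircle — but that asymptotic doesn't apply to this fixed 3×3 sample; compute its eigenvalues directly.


Since M is real symmetric, all three eigenvalues are real; they are the roots of det(λI − M) = λ³ − (tr M) λ² + s λ − det M, where s is the sum of the principal 2×2 minors.
tr M = -2 + 4 + (-1) = 1.
s = ((-2)·4 − 3²) + ((-2)·(-1) − (-2)²) + (4·(-1) − (-1)²) = -17 + (-2) + (-5) = -24.
det M (expand along row 1) = (-2)·(-5) − 3·(-5) + (-2)·5 = 15.
Characteristic polynomial: λ³ − λ² − 24λ − 15 = 0.
Substitute λ = y + (tr M)/3 = y + 0.333333 to remove the quadratic term: y³ + p·y + q = 0 with p = s − (tr M)²/3 = -24.333333 and q = −2(tr M)³/27 + (tr M)·s/3 − det M = -23.074074.
Three real roots ⇒ use the trigonometric (Viète) form: r = 2√(−p/3) = 5.696002, φ = arccos(3q/(p·r)) = arccos(0.499429) = 1.047857 rad.
y_k = r·cos(φ/3 − 2πk/3) for k = 0, 1, 2 gives y = 5.352063, -0.987868, -4.364195.
λ_k = y_k + 0.333333 gives λ = 5.6854, -0.6545, -4.0309 (check: the sum is 1.0000 = tr M).

Hence λ_max = 5.6854 and λ_min = -4.0309.


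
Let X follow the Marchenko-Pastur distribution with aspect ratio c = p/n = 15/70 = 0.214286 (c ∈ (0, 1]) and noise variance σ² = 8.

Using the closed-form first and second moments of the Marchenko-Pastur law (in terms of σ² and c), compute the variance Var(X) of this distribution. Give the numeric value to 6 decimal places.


Recall the MP moments m_1 = E[X] = σ² and m_2 = E[X²] = σ⁴ (1 + c).
m_1 = E[X] = σ² = 8, so m_1² = 64.
m_2 = E[X²] = σ⁴ (1 + c) = 64 · (1 + 0.214286) = 64 · 1.214286 = 77.714286.
(Note m_2 − m_1² simplifies to c · σ⁴ = 0.214286 · 64.)

Var(X) = m_2 − m_1² = 77.714286 − 64 = 13.714286.


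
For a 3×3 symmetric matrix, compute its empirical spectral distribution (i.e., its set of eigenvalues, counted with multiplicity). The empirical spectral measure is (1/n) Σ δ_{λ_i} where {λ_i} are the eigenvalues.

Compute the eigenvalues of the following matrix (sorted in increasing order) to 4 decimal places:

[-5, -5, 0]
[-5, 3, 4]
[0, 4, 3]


Since M is real symmetric, all three eigenvalues are real; they are the roots of det(λI − M) = λ³ − (tr M) λ² + s λ − det M, where s is the sum of the principal 2×2 minors.
tr M = -5 + 3 + 3 = 1.
s = ((-5)·3 − (-5)²) + ((-5)·3 − 0²) + (3·3 − 4²) = -40 + (-15) + (-7) = -62.
det M (expand along row 1) = (-5)·(-7) − (-5)·(-15) + 0·(-20) = -40.
Characteristic polynomial: λ³ − λ² − 62λ + 40 = 0.
Substitute λ = y + (tr M)/3 = y + 0.333333 to remove the quadratic term: y³ + p·y + q = 0 with p = s − (tr M)²/3 = -62.333333 and q = −2(tr M)³/27 + (tr M)·s/3 − det M = 19.259259.
Three real roots ⇒ use the trigonometric (Viète) form: r = 2√(−p/3) = 9.116530, φ = arccos(3q/(p·r)) = arccos(-0.101674) = 1.672647 rad.
y_k = r·cos(φ/3 − 2πk/3) for k = 0, 1, 2 gives y = 7.735873, 0.309447, -8.045320.
λ_k = y_k + 0.333333 gives λ = 8.0692, 0.6428, -7.7120 (check: the sum is 1.0000 = tr M).

Eigenvalues sorted in increasing order: [-7.7120, 0.6428, 8.0692].


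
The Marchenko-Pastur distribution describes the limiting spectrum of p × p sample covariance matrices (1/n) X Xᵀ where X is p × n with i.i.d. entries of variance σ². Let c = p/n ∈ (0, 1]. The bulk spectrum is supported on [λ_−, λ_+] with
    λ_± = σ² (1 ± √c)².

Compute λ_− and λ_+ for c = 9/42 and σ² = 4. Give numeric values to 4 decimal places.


c = 9/42 = 0.214286; √c = 0.462910.
λ_− = σ² (1 − √c)² = 4 · (1 − 0.462910)² = 4 · (0.537090)² = 1.153862.
λ_+ = σ² (1 + √c)² = 4 · (1 + 0.462910)² = 4 · (1.462910)² = 8.560423.

Rounded to 4 decimal places: λ_− ≈ 1.1539, λ_+ ≈ 8.5604.


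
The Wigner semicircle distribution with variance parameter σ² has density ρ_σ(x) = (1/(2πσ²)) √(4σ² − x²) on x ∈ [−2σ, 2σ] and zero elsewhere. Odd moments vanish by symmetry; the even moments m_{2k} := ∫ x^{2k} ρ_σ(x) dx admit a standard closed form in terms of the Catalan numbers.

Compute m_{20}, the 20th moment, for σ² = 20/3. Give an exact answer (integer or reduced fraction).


By the scaled semicircle moment identity, m_{2k} = σ^{2k} · C_k with k = 10.
C_10 = (1/(k+1)) · C(2k, k) = (1/11) · C(20, 10) = (1/11) · 184756 = 16796.
σ^{2k} = (σ²)^k = (20/3)^10 = 10240000000000/59049.

Therefore m_{20} = σ^{20} · C_10 = (10240000000000/59049) · 16796 = 171991040000000000/59049.


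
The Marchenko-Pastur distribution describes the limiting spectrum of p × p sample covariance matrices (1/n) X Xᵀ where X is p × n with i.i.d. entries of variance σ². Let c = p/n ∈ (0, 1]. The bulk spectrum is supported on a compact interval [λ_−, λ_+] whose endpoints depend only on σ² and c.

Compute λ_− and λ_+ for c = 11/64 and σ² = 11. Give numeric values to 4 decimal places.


c = 11/64 = 0.171875; √c = 0.414578.
λ_− = σ² (1 − √c)² = 11 · (1 − 0.414578)² = 11 · (0.585422)² = 3.769907.
λ_+ = σ² (1 + √c)² = 11 · (1 + 0.414578)² = 11 · (1.414578)² = 22.011343.

Rounded to 4 decimal places: λ_− ≈ 3.7699, λ_+ ≈ 22.0113.


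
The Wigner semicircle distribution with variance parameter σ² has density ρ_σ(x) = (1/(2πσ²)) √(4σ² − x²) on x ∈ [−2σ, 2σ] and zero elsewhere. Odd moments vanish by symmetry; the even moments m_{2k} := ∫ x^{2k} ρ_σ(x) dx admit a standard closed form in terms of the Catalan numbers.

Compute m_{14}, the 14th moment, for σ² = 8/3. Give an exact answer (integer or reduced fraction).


By the scaled semicircle moment identity, m_{2k} = σ^{2k} · C_k with k = 7.
C_7 = (1/(k+1)) · C(2k, k) = (1/8) · C(14, 7) = (1/8) · 3432 = 429.
σ^{2k} = (σ²)^k = (8/3)^7 = 2097152/2187.

Therefore m_{14} = σ^{14} · C_7 = (2097152/2187) · 429 = 299892736/729.


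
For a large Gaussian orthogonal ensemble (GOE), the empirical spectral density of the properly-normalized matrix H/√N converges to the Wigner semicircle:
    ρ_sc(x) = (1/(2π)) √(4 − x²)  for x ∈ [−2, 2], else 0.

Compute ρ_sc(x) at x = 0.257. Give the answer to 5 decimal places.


ρ_sc(x) = (1/(2π)) √(4 − x²). With x = 0.257:
  4 − x² = 4 − (0.257)² = 4 − 0.066049 = 3.933951.
  √(4 − x²) = 1.983419.
  1/(2π) = 0.159155.
  ρ_sc(0.257) = 0.159155 · 1.983419 = 0.315671.

Rounded to 5 decimal places: ρ_sc(0.257) ≈ 0.31567.


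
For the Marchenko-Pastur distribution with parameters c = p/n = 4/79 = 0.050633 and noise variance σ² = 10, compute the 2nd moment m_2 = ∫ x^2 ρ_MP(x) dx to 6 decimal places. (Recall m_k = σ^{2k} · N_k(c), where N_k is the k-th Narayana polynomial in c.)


E[X²] = σ⁴ (1 + c) (second MP moment). With σ² = 10 (so σ⁴ = 100) and c = 4/79 = 0.050633: E[X²] = 100 · (1 + 0.050633) = 100 · 1.050633.

So E[X^2] = 105.063291.


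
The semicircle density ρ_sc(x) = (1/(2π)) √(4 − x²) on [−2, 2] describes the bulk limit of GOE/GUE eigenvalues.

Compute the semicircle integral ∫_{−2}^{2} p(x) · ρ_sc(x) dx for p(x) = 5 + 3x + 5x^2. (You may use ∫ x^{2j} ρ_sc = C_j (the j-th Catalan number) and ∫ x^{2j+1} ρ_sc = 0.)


Write p(x) = Σ a_i x^i, split into monomials and integrate each against ρ_sc separately.
Using ∫ x^{2j} ρ_sc = C_j = (1/(j+1)) C(2j, j) (Catalan numbers) and ∫ x^{2j+1} ρ_sc = 0 (odd monomials vanish by symmetry):
  i = 0 (even): a_0 · C_{0} = 5 · 1 = 5
  i = 1 (odd): ∫ x^1 ρ_sc = 0 (vanishes)
  i = 2 (even): a_2 · C_{1} = 5 · 1 = 5

Summing the contributions: ∫_{−2}^{2} p(x) ρ_sc(x) dx = 5 + 5 = 10.


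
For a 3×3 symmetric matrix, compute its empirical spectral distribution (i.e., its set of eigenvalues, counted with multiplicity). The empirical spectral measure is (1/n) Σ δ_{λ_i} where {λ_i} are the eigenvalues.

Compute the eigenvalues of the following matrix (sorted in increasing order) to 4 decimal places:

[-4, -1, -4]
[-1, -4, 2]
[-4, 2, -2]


Since M is real symmetric, all three eigenvalues are real; they are the roots of det(λI − M) = λ³ − (tr M) λ² + s λ − det M, where s is the sum of the principal 2×2 minors.
tr M = -4 + (-4) + (-2) = -10.
s = ((-4)·(-4) − (-1)²) + ((-4)·(-2) − (-4)²) + ((-4)·(-2) − 2²) = 15 + (-8) + 4 = 11.
det M (expand along row 1) = (-4)·4 − (-1)·10 + (-4)·(-18) = 66.
Characteristic polynomial: λ³ + 10λ² + 11λ − 66 = 0.
Substitute λ = y + (tr M)/3 = y − 3.333333 to remove the quadratic term: y³ + p·y + q = 0 with p = s − (tr M)²/3 = -22.333333 and q = −2(tr M)³/27 + (tr M)·s/3 − det M = -28.592593.
Three real roots ⇒ use the trigonometric (Viète) form: r = 2√(−p/3) = 5.456902, φ = arccos(3q/(p·r)) = arccos(0.703842) = 0.790005 rad.
y_k = r·cos(φ/3 − 2πk/3) for k = 0, 1, 2 gives y = 5.268787, -1.404255, -3.864533.
λ_k = y_k − 3.333333 gives λ = 1.9355, -4.7376, -7.1979 (check: the sum is -10.0000 = tr M).

Eigenvalues sorted in increasing order: [-7.1979, -4.7376, 1.9355].


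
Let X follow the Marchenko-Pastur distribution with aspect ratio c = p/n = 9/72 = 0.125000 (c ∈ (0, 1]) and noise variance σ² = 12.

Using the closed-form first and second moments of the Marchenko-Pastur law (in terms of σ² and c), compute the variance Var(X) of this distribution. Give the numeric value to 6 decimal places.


Recall the MP moments m_1 = E[X] = σ² and m_2 = E[X²] = σ⁴ (1 + c).
m_1 = E[X] = σ² = 12, so m_1² = 144.
m_2 = E[X²] = σ⁴ (1 + c) = 144 · (1 + 0.125000) = 144 · 1.125000 = 162.000000.
(Note m_2 − m_1² simplifies to c · σ⁴ = 0.125000 · 144.)

Var(X) = m_2 − m_1² = 162.000000 − 144 = 18.000000.


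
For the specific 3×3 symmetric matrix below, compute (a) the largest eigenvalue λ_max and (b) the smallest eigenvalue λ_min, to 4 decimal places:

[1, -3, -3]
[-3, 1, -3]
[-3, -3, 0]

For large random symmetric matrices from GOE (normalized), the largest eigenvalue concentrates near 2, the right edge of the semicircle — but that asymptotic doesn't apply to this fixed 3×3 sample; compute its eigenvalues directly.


Since M is real symmetric, all three eigenvalues are real; they are the roots of det(λI − M) = λ³ − (tr M) λ² + s λ − det M, where s is the sum of the principal 2×2 minors.
tr M = 1 + 1 + 0 = 2.
s = (1·1 − (-3)²) + (1·0 − (-3)²) + (1·0 − (-3)²) = -8 + (-9) + (-9) = -26.
det M (expand along row 1) = 1·(-9) − (-3)·(-9) + (-3)·12 = -72.
Characteristic polynomial: λ³ − 2λ² − 26λ + 72 = 0.
Substitute λ = y + (tr M)/3 = y + 0.666667 to remove the quadratic term: y³ + p·y + q = 0 with p = s − (tr M)²/3 = -27.333333 and q = −2(tr M)³/27 + (tr M)·s/3 − det M = 54.074074.
Three real roots ⇒ use the trigonometric (Viète) form: r = 2√(−p/3) = 6.036923, φ = arccos(3q/(p·r)) = arccos(-0.983110) = 2.957539 rad.
y_k = r·cos(φ/3 − 2πk/3) for k = 0, 1, 2 gives y = 3.333333, 2.692232, -6.025566.
λ_k = y_k + 0.666667 gives λ = 4.0000, 3.3589, -5.3589 (check: the sum is 2.0000 = tr M).

Hence λ_max = 4.0000 and λ_min = -5.3589.


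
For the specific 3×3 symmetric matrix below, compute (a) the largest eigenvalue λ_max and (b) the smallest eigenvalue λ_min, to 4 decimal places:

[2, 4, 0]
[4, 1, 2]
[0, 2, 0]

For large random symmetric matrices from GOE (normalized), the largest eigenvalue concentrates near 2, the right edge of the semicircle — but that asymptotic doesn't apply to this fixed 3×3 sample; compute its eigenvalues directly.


Since M is real symmetric, all three eigenvalues are real; they are the roots of det(λI − M) = λ³ − (tr M) λ² + s λ − det M, where s is the sum of the principal 2×2 minors.
tr M = 2 + 1 + 0 = 3.
s = (2·1 − 4²) + (2·0 − 0²) + (1·0 − 2²) = -14 + 0 + (-4) = -18.
det M (expand along row 1) = 2·(-4) − 4·0 + 0·8 = -8.
Characteristic polynomial: λ³ − 3λ² − 18λ + 8 = 0.
Substitute λ = y + (tr M)/3 = y + 1.000000 to remove the quadratic term: y³ + p·y + q = 0 with p = s − (tr M)²/3 = -21.000000 and q = −2(tr M)³/27 + (tr M)·s/3 − det M = -12.000000.
Three real roots ⇒ use the trigonometric (Viète) form: r = 2√(−p/3) = 5.291503, φ = arccos(3q/(p·r)) = arccos(0.323970) = 1.240874 rad.
y_k = r·cos(φ/3 − 2πk/3) for k = 0, 1, 2 gives y = 4.845270, -0.580756, -4.264514.
λ_k = y_k + 1.000000 gives λ = 5.8453, 0.4192, -3.2645 (check: the sum is 3.0000 = tr M).

Hence λ_max = 5.8453 and λ_min = -3.2645.


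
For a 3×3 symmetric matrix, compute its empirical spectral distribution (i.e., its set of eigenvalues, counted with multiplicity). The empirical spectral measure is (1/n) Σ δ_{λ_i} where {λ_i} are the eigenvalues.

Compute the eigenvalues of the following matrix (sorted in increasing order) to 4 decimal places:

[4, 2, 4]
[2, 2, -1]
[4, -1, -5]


Since M is real symmetric, all three eigenvalues are real; they are the roots of det(λI − M) = λ³ − (tr M) λ² + s λ − det M, where s is the sum of the principal 2×2 minors.
tr M = 4 + 2 + (-5) = 1.
s = (4·2 − 2²) + (4·(-5) − 4²) + (2·(-5) − (-1)²) = 4 + (-36) + (-11) = -43.
det M (expand along row 1) = 4·(-11) − 2·(-6) + 4·(-10) = -72.
Characteristic polynomial: λ³ − λ² − 43λ + 72 = 0.
Substitute λ = y + (tr M)/3 = y + 0.333333 to remove the quadratic term: y³ + p·y + q = 0 with p = s − (tr M)²/3 = -43.333333 and q = −2(tr M)³/27 + (tr M)·s/3 − det M = 57.592593.
Three real roots ⇒ use the trigonometric (Viète) form: r = 2√(−p/3) = 7.601170, φ = arccos(3q/(p·r)) = arccos(-0.524548) = 2.122981 rad.
y_k = r·cos(φ/3 − 2πk/3) for k = 0, 1, 2 gives y = 5.776014, 1.391196, -7.167210.
λ_k = y_k + 0.333333 gives λ = 6.1093, 1.7245, -6.8339 (check: the sum is 1.0000 = tr M).

Eigenvalues sorted in increasing order: [-6.8339, 1.7245, 6.1093].


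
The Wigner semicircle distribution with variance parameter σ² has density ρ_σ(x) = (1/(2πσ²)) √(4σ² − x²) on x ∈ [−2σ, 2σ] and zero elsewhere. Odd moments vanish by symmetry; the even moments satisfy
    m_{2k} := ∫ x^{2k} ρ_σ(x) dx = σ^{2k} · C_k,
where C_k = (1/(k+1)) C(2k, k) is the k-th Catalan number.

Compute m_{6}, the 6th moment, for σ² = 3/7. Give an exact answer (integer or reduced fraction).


By the scaled semicircle moment identity, m_{2k} = σ^{2k} · C_k with k = 3.
C_3 = (1/(k+1)) · C(2k, k) = (1/4) · C(6, 3) = (1/4) · 20 = 5.
σ^{2k} = (σ²)^k = (3/7)^3 = 27/343.

Therefore m_{6} = σ^{6} · C_3 = (27/343) · 5 = 135/343.


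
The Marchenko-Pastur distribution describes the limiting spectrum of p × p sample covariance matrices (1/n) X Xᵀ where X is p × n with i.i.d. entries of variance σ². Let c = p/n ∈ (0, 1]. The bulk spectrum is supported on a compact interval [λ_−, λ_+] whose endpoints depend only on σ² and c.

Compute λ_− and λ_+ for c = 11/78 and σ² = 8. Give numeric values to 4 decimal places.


c = 11/78 = 0.141026; √c = 0.375534.
λ_− = σ² (1 − √c)² = 8 · (1 − 0.375534)² = 8 · (0.624466)² = 3.119664.
λ_+ = σ² (1 + √c)² = 8 · (1 + 0.375534)² = 8 · (1.375534)² = 15.136746.

Rounded to 4 decimal places: λ_− ≈ 3.1197, λ_+ ≈ 15.1367.


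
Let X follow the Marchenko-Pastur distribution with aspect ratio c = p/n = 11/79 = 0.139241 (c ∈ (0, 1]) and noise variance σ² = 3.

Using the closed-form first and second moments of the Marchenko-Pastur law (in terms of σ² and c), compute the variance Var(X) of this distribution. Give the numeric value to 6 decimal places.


Recall the MP moments m_1 = E[X] = σ² and m_2 = E[X²] = σ⁴ (1 + c).
m_1 = E[X] = σ² = 3, so m_1² = 9.
m_2 = E[X²] = σ⁴ (1 + c) = 9 · (1 + 0.139241) = 9 · 1.139241 = 10.253165.
(Note m_2 − m_1² simplifies to c · σ⁴ = 0.139241 · 9.)

Var(X) = m_2 − m_1² = 10.253165 − 9 = 1.253165.


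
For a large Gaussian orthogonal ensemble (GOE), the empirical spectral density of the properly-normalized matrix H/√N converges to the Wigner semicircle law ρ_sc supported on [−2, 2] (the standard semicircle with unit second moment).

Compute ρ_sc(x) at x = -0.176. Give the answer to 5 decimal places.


ρ_sc(x) = (1/(2π)) √(4 − x²). With x = -0.176:
  4 − x² = 4 − (-0.176)² = 4 − 0.030976 = 3.969024.
  √(4 − x²) = 1.992241.
  1/(2π) = 0.159155.
  ρ_sc(-0.176) = 0.159155 · 1.992241 = 0.317075.

Rounded to 5 decimal places: ρ_sc(-0.176) ≈ 0.31707.


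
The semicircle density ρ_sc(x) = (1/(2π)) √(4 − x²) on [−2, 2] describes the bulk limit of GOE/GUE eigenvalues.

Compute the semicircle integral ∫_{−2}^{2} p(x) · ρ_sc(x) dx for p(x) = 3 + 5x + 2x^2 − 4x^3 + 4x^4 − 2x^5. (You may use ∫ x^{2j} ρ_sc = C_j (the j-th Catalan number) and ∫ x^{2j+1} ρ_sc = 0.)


Write p(x) = Σ a_i x^i, split into monomials and integrate each against ρ_sc separately.
Using ∫ x^{2j} ρ_sc = C_j = (1/(j+1)) C(2j, j) (Catalan numbers) and ∫ x^{2j+1} ρ_sc = 0 (odd monomials vanish by symmetry):
  i = 0 (even): a_0 · C_{0} = 3 · 1 = 3
  i = 1 (odd): ∫ x^1 ρ_sc = 0 (vanishes)
  i = 2 (even): a_2 · C_{1} = 2 · 1 = 2
  i = 3 (odd): ∫ x^3 ρ_sc = 0 (vanishes)
  i = 4 (even): a_4 · C_{2} = 4 · 2 = 8
  i = 5 (odd): ∫ x^5 ρ_sc = 0 (vanishes)

Summing the contributions: ∫_{−2}^{2} p(x) ρ_sc(x) dx = 3 + 2 + 8 = 13.


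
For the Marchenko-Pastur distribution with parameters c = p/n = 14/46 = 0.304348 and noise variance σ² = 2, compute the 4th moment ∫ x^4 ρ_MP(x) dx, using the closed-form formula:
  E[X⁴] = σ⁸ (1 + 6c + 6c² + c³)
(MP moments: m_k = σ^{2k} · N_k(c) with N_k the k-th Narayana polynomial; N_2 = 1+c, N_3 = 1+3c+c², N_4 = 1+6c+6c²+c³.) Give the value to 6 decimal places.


E[X⁴] = σ⁸ (1 + 6c + 6c² + c³) (fourth MP moment). With σ² = 2 (so σ⁸ = 16) and c = 14/46 = 0.304348: E[X⁴] = 16 · (1 + 6·0.304348 + 6·(0.304348)² + (0.304348)³) = 16 · 3.410044.

So E[X^4] = 54.560697.


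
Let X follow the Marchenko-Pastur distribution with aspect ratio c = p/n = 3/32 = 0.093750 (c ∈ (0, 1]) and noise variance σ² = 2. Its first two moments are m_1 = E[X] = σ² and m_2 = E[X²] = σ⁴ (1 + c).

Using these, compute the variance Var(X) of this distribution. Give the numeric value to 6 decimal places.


m_1 = E[X] = σ² = 2, so m_1² = 4.
m_2 = E[X²] = σ⁴ (1 + c) = 4 · (1 + 0.093750) = 4 · 1.093750 = 4.375000.
(Note m_2 − m_1² simplifies to c · σ⁴ = 0.093750 · 4.)

Var(X) = m_2 − m_1² = 4.375000 − 4 = 0.375000.


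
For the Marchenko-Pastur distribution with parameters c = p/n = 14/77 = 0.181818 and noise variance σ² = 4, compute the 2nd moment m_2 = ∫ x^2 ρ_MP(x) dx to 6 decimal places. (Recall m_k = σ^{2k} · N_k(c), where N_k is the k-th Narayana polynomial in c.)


E[X²] = σ⁴ (1 + c) (second MP moment). With σ² = 4 (so σ⁴ = 16) and c = 14/77 = 0.181818: E[X²] = 16 · (1 + 0.181818) = 16 · 1.181818.

So E[X^2] = 18.909091.


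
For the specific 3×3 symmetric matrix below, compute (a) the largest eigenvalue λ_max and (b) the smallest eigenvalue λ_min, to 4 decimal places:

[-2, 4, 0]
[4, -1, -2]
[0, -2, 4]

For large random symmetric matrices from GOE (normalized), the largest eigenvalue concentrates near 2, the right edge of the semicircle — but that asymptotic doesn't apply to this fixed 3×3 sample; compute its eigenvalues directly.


Since M is real symmetric, all three eigenvalues are real; they are the roots of det(λI − M) = λ³ − (tr M) λ² + s λ − det M, where s is the sum of the principal 2×2 minors.
tr M = -2 + (-1) + 4 = 1.
s = ((-2)·(-1) − 4²) + ((-2)·4 − 0²) + ((-1)·4 − (-2)²) = -14 + (-8) + (-8) = -30.
det M (expand along row 1) = (-2)·(-8) − 4·16 + 0·(-8) = -48.
Characteristic polynomial: λ³ − λ² − 30λ + 48 = 0.
Substitute λ = y + (tr M)/3 = y + 0.333333 to remove the quadratic term: y³ + p·y + q = 0 with p = s − (tr M)²/3 = -30.333333 and q = −2(tr M)³/27 + (tr M)·s/3 − det M = 37.925926.
Three real roots ⇒ use the trigonometric (Viète) form: r = 2√(−p/3) = 6.359595, φ = arccos(3q/(p·r)) = arccos(-0.589804) = 2.201613 rad.
y_k = r·cos(φ/3 − 2πk/3) for k = 0, 1, 2 gives y = 4.722555, 1.327413, -6.049968.
λ_k = y_k + 0.333333 gives λ = 5.0559, 1.6607, -5.7166 (check: the sum is 1.0000 = tr M).

Hence λ_max = 5.0559 and λ_min = -5.7166.


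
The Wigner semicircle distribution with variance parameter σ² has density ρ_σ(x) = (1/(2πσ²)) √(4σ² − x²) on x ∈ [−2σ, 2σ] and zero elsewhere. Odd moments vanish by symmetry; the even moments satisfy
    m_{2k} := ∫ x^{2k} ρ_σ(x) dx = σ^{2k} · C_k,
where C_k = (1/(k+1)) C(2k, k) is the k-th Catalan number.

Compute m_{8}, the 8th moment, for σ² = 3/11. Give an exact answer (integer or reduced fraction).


By the scaled semicircle moment identity, m_{2k} = σ^{2k} · C_k with k = 4.
C_4 = (1/(k+1)) · C(2k, k) = (1/5) · C(8, 4) = (1/5) · 70 = 14.
σ^{2k} = (σ²)^k = (3/11)^4 = 81/14641.

Therefore m_{8} = σ^{8} · C_4 = (81/14641) · 14 = 1134/14641.


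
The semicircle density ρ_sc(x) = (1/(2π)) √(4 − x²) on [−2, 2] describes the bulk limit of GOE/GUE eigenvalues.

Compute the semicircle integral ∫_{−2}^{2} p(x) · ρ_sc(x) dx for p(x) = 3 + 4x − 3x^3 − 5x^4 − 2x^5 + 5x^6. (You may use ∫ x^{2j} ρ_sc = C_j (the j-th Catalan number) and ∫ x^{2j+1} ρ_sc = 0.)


Write p(x) = Σ a_i x^i, split into monomials and integrate each against ρ_sc separately.
Using ∫ x^{2j} ρ_sc = C_j = (1/(j+1)) C(2j, j) (Catalan numbers) and ∫ x^{2j+1} ρ_sc = 0 (odd monomials vanish by symmetry):
  i = 0 (even): a_0 · C_{0} = 3 · 1 = 3
  i = 1 (odd): ∫ x^1 ρ_sc = 0 (vanishes)
  i = 3 (odd): ∫ x^3 ρ_sc = 0 (vanishes)
  i = 4 (even): a_4 · C_{2} = -5 · 2 = -10
  i = 5 (odd): ∫ x^5 ρ_sc = 0 (vanishes)
  i = 6 (even): a_6 · C_{3} = 5 · 5 = 25

Summing the contributions: ∫_{−2}^{2} p(x) ρ_sc(x) dx = 3 + (-10) + 25 = 18.


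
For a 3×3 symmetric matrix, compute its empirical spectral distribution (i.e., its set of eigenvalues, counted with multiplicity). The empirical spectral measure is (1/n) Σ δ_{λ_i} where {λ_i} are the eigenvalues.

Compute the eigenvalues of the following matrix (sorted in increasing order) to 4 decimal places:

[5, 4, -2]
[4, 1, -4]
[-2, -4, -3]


Since M is real symmetric, all three eigenvalues are real; they are the roots of det(λI − M) = λ³ − (tr M) λ² + s λ − det M, where s is the sum of the principal 2×2 minors.
tr M = 5 + 1 + (-3) = 3.
s = (5·1 − 4²) + (5·(-3) − (-2)²) + (1·(-3) − (-4)²) = -11 + (-19) + (-19) = -49.
det M (expand along row 1) = 5·(-19) − 4·(-20) + (-2)·(-14) = 13.
Characteristic polynomial: λ³ − 3λ² − 49λ − 13 = 0.
Substitute λ = y + (tr M)/3 = y + 1.000000 to remove the quadratic term: y³ + p·y + q = 0 with p = s − (tr M)²/3 = -52.000000 and q = −2(tr M)³/27 + (tr M)·s/3 − det M = -64.000000.
Three real roots ⇒ use the trigonometric (Viète) form: r = 2√(−p/3) = 8.326664, φ = arccos(3q/(p·r)) = arccos(0.443432) = 1.111372 rad.
y_k = r·cos(φ/3 − 2πk/3) for k = 0, 1, 2 gives y = 7.761798, -1.270178, -6.491620.
λ_k = y_k + 1.000000 gives λ = 8.7618, -0.2702, -5.4916 (check: the sum is 3.0000 = tr M).

Eigenvalues sorted in increasing order: [-5.4916, -0.2702, 8.7618].
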